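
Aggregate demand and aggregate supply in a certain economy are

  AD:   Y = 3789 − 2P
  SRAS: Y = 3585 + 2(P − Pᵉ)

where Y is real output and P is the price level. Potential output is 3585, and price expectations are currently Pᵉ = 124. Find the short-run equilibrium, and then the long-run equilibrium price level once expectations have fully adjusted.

Short run: P = 113, Y = 3563. Long run: P = 102.

Short run: with Pᵉ = 124, SRAS is Y = 3337 + 2P. Setting AD = SRAS gives 452 = 4P, so P = 113 and Y = 3789 − 2·113 = 3563.
Output 3563 is below potential 3585, so over time expected prices fall and SRAS shifts right until Y returns to 3585.
Long run: Y = 3585 on the AD curve gives 3585 = 3789 − 2P, so P = 102.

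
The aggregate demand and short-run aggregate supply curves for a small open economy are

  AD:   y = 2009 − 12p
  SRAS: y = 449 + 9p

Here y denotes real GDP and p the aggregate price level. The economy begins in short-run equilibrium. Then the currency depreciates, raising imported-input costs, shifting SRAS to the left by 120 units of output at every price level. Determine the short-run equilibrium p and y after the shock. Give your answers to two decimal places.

This is a negative supply shock: SRAS shifts left.
New SRAS: y = 329 + 9p.
Set AD = SRAS: 2009 − 12p = 329 + 9p, so 1680 = 21p and p = 80.00.
Substituting into AD, y = 1049.00.

p = 80.00, y = 1049.00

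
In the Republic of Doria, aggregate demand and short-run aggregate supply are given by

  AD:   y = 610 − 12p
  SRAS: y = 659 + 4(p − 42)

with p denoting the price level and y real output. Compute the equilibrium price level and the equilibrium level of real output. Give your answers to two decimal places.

Write SRAS as y = 659 + 4p − 168 = 491 + 4p.
Set AD = SRAS: 610 − 12p = 491 + 4p, so 119 = 16p and p = 7.44.
Substituting into AD, y = 610 − 12p = 520.75.

p = 7.44, y = 520.75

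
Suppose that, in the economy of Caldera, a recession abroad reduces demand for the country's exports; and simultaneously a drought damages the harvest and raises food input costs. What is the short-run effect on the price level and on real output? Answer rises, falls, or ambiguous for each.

Price level: ambiguous; output: falls

The first event is a negative demand shock: AD shifts left, which by itself pushes P down and Y down.
The second is an adverse supply shock: SRAS shifts left, which by itself pushes P up and Y down.
The two shocks push P in opposite directions, so the effect on P is ambiguous. Both shocks push Y down, so Y falls.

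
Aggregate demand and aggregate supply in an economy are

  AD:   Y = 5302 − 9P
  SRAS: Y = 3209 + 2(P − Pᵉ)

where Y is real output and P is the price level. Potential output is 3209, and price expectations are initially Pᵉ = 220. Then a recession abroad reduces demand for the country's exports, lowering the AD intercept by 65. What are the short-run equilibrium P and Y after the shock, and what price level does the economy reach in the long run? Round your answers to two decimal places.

AD shifts left: new AD is Y = 5237 − 9P. With Pᵉ = 220, SRAS is Y = 2769 + 2P.
Short run: 5237 − 9P = 2769 + 2P gives 2468 = 11P, so P = 224.36 and Y = 5237 − 9P = 3217.73.
Y = 3217.73 is above potential 3209; expectations adjust and SRAS shifts left until Y = 3209.
Long run: on the new AD curve, 3209 = 5237 − 9P gives P = 225.33.

Short run: P = 224.36, Y = 3217.73. Long run: P = 225.33.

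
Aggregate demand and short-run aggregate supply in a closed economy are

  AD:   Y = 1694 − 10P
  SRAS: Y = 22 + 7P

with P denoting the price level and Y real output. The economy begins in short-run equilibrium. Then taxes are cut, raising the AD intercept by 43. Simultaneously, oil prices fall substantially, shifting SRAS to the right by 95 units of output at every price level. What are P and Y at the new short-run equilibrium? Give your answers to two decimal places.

P = 95.29, Y = 784.06

After both shocks: AD is Y = 1737 − 10P and SRAS is Y = 117 + 7P.
Setting them equal: 1620 = 17P, so P = 95.29.
Substituting into AD, Y = 784.06.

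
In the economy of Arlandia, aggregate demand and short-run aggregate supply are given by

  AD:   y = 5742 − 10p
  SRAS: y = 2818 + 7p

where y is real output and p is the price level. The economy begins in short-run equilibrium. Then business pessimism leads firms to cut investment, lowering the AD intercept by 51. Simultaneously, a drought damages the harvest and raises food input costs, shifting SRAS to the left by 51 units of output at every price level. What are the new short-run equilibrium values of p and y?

After both shocks: AD is y = 5691 − 10p and SRAS is y = 2767 + 7p.
Setting them equal: 2924 = 17p, so p = 172.
y = 5691 − 10·172 = 3971.

p = 172, y = 3971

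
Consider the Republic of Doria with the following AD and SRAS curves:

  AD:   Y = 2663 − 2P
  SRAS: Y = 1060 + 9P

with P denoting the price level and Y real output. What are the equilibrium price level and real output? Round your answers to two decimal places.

Set AD = SRAS: 2663 − 2P = 1060 + 9P, so 1603 = 11P and P = 145.73.
Substituting into AD, Y = 2663 − 2P = 2371.55.

P = 145.73, Y = 2371.55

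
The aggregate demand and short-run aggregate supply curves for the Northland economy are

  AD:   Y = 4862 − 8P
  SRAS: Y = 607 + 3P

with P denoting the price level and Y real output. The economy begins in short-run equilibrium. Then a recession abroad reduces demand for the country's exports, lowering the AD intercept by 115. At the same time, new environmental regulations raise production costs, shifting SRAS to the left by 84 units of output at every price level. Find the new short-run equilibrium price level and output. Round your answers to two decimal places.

P = 384.00, Y = 1675.00

After both shocks: AD is Y = 4747 − 8P and SRAS is Y = 523 + 3P.
Setting them equal: 4224 = 11P, so P = 384.00.
Substituting into AD, Y = 1675.00.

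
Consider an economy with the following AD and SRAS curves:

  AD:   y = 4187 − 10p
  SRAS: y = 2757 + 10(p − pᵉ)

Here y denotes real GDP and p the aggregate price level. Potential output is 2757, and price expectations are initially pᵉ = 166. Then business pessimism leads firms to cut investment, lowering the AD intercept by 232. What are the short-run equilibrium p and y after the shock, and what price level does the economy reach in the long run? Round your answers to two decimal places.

Short run: p = 142.90, y = 2526.00. Long run: p = 119.80.

AD shifts left: new AD is y = 3955 − 10p. With pᵉ = 166, SRAS is y = 1097 + 10p.
Short run: 3955 − 10p = 1097 + 10p gives 2858 = 20p, so p = 142.90 and y = 3955 − 10p = 2526.00.
y = 2526.00 is below potential 2757; expectations adjust and SRAS shifts right until y = 2757.
Long run: on the new AD curve, 2757 = 3955 − 10p gives p = 119.80.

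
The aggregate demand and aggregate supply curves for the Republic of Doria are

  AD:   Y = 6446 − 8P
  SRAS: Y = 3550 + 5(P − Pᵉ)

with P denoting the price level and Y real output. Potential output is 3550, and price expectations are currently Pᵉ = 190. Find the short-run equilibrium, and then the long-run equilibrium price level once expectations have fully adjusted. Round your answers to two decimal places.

Short run: P = 295.85, Y = 4079.23. Long run: P = 362.00.

Short run: with Pᵉ = 190, SRAS is Y = 2600 + 5P. Setting AD = SRAS gives 3846 = 13P, so P = 295.85 and Y = 6446 − 8P = 4079.23.
Output 4079.23 is above potential 3550, so over time expected prices rise and SRAS shifts left until Y returns to 3550.
Long run: Y = 3550 on the AD curve gives 3550 = 6446 − 8P, so P = 362.00.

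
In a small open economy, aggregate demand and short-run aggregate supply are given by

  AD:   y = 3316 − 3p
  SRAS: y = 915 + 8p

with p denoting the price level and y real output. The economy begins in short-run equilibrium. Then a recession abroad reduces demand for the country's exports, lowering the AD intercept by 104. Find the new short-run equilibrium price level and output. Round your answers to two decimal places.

This is a negative demand shock: AD shifts left.
New AD: y = 3212 − 3p.
Set AD = SRAS: 3212 − 3p = 915 + 8p, so 2297 = 11p and p = 208.82.
Substituting into AD, y = 2585.55.

p = 208.82, y = 2585.55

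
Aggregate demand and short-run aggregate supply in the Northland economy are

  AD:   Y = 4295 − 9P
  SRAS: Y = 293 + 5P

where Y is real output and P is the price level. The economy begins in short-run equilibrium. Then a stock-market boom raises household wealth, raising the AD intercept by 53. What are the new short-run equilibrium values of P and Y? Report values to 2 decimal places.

P = 289.64, Y = 1741.21

This is a positive demand shock: AD shifts right.
New AD: Y = 4348 − 9P.
Set AD = SRAS: 4348 − 9P = 293 + 5P, so 4055 = 14P and P = 289.64.
Substituting into AD, Y = 1741.21.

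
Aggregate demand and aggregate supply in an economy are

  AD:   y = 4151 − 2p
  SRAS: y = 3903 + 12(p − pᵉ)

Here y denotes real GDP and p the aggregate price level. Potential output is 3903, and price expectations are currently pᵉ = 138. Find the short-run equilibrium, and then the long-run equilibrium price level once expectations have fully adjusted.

Short run: p = 136, y = 3879. Long run: p = 124.

Short run: with pᵉ = 138, SRAS is y = 2247 + 12p. Setting AD = SRAS gives 1904 = 14p, so p = 136 and y = 4151 − 2·136 = 3879.
Output 3879 is below potential 3903, so over time expected prices fall and SRAS shifts right until y returns to 3903.
Long run: y = 3903 on the AD curve gives 3903 = 4151 − 2p, so p = 124.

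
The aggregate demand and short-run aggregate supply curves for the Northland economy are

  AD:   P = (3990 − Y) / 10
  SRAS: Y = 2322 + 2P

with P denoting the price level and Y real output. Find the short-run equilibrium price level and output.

Rearrange AD to Y = 3990 − 10P.
Set AD = SRAS: 3990 − 10P = 2322 + 2P, so 1668 = 12P and P = 139.
Then Y = 3990 − 10·139 = 2600.

P = 139, Y = 2600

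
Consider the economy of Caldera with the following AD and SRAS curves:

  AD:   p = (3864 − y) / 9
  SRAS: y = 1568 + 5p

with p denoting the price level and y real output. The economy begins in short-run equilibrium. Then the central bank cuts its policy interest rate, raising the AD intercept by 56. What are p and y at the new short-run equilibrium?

This is a positive demand shock: AD shifts right.
New AD: y = 3920 − 9p.
Set AD = SRAS: 3920 − 9p = 1568 + 5p, so 2352 = 14p and p = 168.
y = 3920 − 9·168 = 2408.

p = 168, y = 2408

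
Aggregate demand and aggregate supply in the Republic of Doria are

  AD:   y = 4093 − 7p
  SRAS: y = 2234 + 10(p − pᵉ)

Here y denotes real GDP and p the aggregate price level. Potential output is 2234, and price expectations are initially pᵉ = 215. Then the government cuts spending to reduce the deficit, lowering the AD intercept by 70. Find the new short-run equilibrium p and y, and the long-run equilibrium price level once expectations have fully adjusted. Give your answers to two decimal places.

Short run: p = 231.71, y = 2401.06. Long run: p = 255.57.

AD shifts left: new AD is y = 4023 − 7p. With pᵉ = 215, SRAS is y = 84 + 10p.
Short run: 4023 − 7p = 84 + 10p gives 3939 = 17p, so p = 231.71 and y = 4023 − 7p = 2401.06.
y = 2401.06 is above potential 2234; expectations adjust and SRAS shifts left until y = 2234.
Long run: on the new AD curve, 2234 = 4023 − 7p gives p = 255.57.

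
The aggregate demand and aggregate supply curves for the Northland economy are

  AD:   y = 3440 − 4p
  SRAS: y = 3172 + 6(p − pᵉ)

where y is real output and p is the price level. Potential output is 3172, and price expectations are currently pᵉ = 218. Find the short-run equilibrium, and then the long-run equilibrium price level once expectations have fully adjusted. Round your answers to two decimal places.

Short run: with pᵉ = 218, SRAS is y = 1864 + 6p. Setting AD = SRAS gives 1576 = 10p, so p = 157.60 and y = 3440 − 4p = 2809.60.
Output 2809.60 is below potential 3172, so over time expected prices fall and SRAS shifts right until y returns to 3172.
Long run: y = 3172 on the AD curve gives 3172 = 3440 − 4p, so p = 67.00.

Short run: p = 157.60, y = 2809.60. Long run: p = 67.00.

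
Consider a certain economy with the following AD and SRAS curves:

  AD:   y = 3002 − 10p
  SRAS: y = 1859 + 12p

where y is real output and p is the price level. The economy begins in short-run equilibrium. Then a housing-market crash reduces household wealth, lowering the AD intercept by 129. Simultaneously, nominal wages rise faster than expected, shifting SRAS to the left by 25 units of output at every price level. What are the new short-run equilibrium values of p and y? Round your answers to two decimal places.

p = 47.23, y = 2400.73

After both shocks: AD is y = 2873 − 10p and SRAS is y = 1834 + 12p.
Setting them equal: 1039 = 22p, so p = 47.23.
Substituting into AD, y = 2400.73.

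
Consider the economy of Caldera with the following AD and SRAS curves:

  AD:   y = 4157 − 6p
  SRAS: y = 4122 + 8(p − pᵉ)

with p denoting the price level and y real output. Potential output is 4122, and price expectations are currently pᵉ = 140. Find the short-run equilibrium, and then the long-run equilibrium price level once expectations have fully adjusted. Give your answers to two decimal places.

Short run: p = 82.50, y = 3662.00. Long run: p = 5.83.

Short run: with pᵉ = 140, SRAS is y = 3002 + 8p. Setting AD = SRAS gives 1155 = 14p, so p = 82.50 and y = 4157 − 6p = 3662.00.
Output 3662.00 is below potential 4122, so over time expected prices fall and SRAS shifts right until y returns to 4122.
Long run: y = 4122 on the AD curve gives 4122 = 4157 − 6p, so p = 5.83.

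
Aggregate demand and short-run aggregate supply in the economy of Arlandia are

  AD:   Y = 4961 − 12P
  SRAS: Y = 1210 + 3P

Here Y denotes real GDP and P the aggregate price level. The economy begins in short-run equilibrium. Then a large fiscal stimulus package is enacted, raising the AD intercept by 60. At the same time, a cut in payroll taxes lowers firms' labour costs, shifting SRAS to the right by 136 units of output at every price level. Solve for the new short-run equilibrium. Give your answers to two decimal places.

P = 245.00, Y = 2081.00

After both shocks: AD is Y = 5021 − 12P and SRAS is Y = 1346 + 3P.
Setting them equal: 3675 = 15P, so P = 245.00.
Substituting into AD, Y = 2081.00.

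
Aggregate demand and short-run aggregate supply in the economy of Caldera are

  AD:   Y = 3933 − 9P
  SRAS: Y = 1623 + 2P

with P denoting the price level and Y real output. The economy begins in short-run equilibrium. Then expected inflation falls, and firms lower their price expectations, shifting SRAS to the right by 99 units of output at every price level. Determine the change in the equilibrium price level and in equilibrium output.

This is a positive supply shock: SRAS shifts right.
New SRAS: Y = 1722 + 2P.
Set AD = SRAS: 3933 − 9P = 1722 + 2P, so 2211 = 11P and P = 201.
Y = 3933 − 9·201 = 2124.
Initially P = 210, Y = 2043, so ΔP = -9 and ΔY = +81.

ΔP = -9, ΔY = +81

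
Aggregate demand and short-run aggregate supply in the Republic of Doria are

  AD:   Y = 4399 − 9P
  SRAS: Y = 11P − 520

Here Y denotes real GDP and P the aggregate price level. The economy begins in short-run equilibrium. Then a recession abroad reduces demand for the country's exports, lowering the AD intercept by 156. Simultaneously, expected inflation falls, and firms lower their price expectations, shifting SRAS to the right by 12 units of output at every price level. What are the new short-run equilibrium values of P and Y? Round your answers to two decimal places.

After both shocks: AD is Y = 4243 − 9P and SRAS is Y = 11P − 508.
Setting them equal: 4751 = 20P, so P = 237.55.
Substituting into AD, Y = 2105.05.

P = 237.55, Y = 2105.05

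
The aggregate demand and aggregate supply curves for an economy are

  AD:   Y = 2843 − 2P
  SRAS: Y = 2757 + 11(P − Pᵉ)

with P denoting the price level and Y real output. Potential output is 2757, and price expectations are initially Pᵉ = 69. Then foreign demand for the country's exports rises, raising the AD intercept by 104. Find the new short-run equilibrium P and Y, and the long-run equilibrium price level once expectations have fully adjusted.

AD shifts right: new AD is Y = 2947 − 2P. With Pᵉ = 69, SRAS is Y = 1998 + 11P.
Short run: 2947 − 2P = 1998 + 11P gives 949 = 13P, so P = 73 and Y = 2947 − 2·73 = 2801.
Y = 2801 is above potential 2757; expectations adjust and SRAS shifts left until Y = 2757.
Long run: on the new AD curve, 2757 = 2947 − 2P gives P = 95.

Short run: P = 73, Y = 2801. Long run: P = 95.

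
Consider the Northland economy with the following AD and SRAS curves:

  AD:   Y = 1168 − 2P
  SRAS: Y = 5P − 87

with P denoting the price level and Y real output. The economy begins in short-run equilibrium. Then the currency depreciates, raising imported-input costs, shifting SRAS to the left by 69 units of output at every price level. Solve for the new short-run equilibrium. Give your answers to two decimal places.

This is a negative supply shock: SRAS shifts left.
New SRAS: Y = 5P − 156.
Set AD = SRAS: 1168 − 2P = 5P − 156, so 1324 = 7P and P = 189.14.
Substituting into AD, Y = 789.71.

P = 189.14, Y = 789.71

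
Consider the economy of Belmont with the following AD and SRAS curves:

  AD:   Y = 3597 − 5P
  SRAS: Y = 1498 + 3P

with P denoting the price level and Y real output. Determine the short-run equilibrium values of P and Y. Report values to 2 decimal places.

P = 262.38, Y = 2285.13

Set AD = SRAS: 3597 − 5P = 1498 + 3P, so 2099 = 8P and P = 262.38.
Substituting into AD, Y = 3597 − 5P = 2285.13.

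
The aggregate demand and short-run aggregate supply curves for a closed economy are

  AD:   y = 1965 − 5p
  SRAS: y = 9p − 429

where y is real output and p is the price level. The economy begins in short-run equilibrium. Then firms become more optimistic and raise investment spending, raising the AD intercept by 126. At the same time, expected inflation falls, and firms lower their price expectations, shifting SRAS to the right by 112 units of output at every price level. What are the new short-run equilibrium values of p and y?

After both shocks: AD is y = 2091 − 5p and SRAS is y = 9p − 317.
Setting them equal: 2408 = 14p, so p = 172.
y = 2091 − 5·172 = 1231.

p = 172, y = 1231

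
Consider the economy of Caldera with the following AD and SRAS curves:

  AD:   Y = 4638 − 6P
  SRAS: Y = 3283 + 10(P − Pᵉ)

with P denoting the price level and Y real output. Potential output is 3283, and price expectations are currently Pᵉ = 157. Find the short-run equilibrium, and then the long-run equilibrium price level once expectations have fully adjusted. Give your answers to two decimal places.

Short run: P = 182.81, Y = 3541.13. Long run: P = 225.83.

Short run: with Pᵉ = 157, SRAS is Y = 1713 + 10P. Setting AD = SRAS gives 2925 = 16P, so P = 182.81 and Y = 4638 − 6P = 3541.13.
Output 3541.13 is above potential 3283, so over time expected prices rise and SRAS shifts left until Y returns to 3283.
Long run: Y = 3283 on the AD curve gives 3283 = 4638 − 6P, so P = 225.83.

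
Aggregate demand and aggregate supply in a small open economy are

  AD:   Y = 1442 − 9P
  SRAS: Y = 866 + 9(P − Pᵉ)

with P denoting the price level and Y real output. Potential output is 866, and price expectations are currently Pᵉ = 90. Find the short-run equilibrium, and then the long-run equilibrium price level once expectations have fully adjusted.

Short run: P = 77, Y = 749. Long run: P = 64.

Short run: with Pᵉ = 90, SRAS is Y = 56 + 9P. Setting AD = SRAS gives 1386 = 18P, so P = 77 and Y = 1442 − 9·77 = 749.
Output 749 is below potential 866, so over time expected prices fall and SRAS shifts right until Y returns to 866.
Long run: Y = 866 on the AD curve gives 866 = 1442 − 9P, so P = 64.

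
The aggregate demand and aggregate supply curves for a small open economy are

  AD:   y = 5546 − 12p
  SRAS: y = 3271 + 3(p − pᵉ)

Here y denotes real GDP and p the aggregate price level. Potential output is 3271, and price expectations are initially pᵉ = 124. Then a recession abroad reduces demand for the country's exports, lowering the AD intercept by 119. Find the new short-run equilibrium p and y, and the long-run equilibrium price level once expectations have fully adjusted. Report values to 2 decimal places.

AD shifts left: new AD is y = 5427 − 12p. With pᵉ = 124, SRAS is y = 2899 + 3p.
Short run: 5427 − 12p = 2899 + 3p gives 2528 = 15p, so p = 168.53 and y = 5427 − 12p = 3404.60.
y = 3404.60 is above potential 3271; expectations adjust and SRAS shifts left until y = 3271.
Long run: on the new AD curve, 3271 = 5427 − 12p gives p = 179.67.

Short run: p = 168.53, y = 3404.60. Long run: p = 179.67.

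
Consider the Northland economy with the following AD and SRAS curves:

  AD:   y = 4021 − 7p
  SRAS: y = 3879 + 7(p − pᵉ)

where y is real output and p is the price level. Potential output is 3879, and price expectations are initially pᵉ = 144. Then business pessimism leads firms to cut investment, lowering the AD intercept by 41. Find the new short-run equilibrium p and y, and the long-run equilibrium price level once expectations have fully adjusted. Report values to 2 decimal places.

Short run: p = 79.21, y = 3425.50. Long run: p = 14.43.

AD shifts left: new AD is y = 3980 − 7p. With pᵉ = 144, SRAS is y = 2871 + 7p.
Short run: 3980 − 7p = 2871 + 7p gives 1109 = 14p, so p = 79.21 and y = 3980 − 7p = 3425.50.
y = 3425.50 is below potential 3879; expectations adjust and SRAS shifts right until y = 3879.
Long run: on the new AD curve, 3879 = 3980 − 7p gives p = 14.43.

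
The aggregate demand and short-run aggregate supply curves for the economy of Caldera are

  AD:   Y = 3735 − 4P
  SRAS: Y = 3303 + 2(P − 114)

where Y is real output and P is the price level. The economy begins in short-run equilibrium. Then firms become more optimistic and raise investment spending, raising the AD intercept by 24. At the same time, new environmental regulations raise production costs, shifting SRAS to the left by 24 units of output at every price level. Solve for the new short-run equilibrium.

P = 118, Y = 3287

After both shocks: AD is Y = 3759 − 4P and SRAS is Y = 3051 + 2P.
Setting them equal: 708 = 6P, so P = 118.
Y = 3759 − 4·118 = 3287.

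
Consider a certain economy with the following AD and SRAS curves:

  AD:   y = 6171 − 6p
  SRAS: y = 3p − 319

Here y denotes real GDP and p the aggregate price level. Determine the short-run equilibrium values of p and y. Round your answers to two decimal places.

p = 721.11, y = 1844.33

Set AD = SRAS: 6171 − 6p = 3p − 319, so 6490 = 9p and p = 721.11.
Substituting into AD, y = 6171 − 6p = 1844.33.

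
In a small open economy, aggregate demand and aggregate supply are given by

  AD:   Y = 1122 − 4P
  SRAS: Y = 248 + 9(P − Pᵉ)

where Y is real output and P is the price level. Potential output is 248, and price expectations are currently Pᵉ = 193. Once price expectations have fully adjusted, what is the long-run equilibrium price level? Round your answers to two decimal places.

Short run: with Pᵉ = 193, SRAS is Y = 9P − 1489. Setting AD = SRAS gives 2611 = 13P, so P = 200.85 and Y = 1122 − 4P = 318.62.
Output 318.62 is above potential 248, so over time expected prices rise and SRAS shifts left until Y returns to 248.
Long run: Y = 248 on the AD curve gives 248 = 1122 − 4P, so P = 218.50.

Long-run P = 218.50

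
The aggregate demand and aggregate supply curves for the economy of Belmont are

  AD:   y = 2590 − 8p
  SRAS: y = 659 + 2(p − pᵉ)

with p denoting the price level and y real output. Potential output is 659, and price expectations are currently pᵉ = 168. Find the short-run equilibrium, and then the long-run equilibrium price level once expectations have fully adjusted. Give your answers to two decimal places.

Short run: with pᵉ = 168, SRAS is y = 323 + 2p. Setting AD = SRAS gives 2267 = 10p, so p = 226.70 and y = 2590 − 8p = 776.40.
Output 776.40 is above potential 659, so over time expected prices rise and SRAS shifts left until y returns to 659.
Long run: y = 659 on the AD curve gives 659 = 2590 − 8p, so p = 241.38.

Short run: p = 226.70, y = 776.40. Long run: p = 241.38.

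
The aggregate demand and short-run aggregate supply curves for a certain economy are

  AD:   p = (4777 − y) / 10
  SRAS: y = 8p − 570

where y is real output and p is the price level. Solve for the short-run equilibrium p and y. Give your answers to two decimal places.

Rearrange AD to y = 4777 − 10p.
Set AD = SRAS: 4777 − 10p = 8p − 570, so 5347 = 18p and p = 297.06.
Substituting into AD, y = 4777 − 10p = 1806.44.

p = 297.06, y = 1806.44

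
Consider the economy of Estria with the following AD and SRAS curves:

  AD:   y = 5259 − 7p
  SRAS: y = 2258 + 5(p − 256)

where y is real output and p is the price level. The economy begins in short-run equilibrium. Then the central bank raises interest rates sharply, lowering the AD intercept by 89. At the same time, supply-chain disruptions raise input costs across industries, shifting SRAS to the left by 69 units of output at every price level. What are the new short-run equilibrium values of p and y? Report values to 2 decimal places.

p = 355.08, y = 2684.42

After both shocks: AD is y = 5170 − 7p and SRAS is y = 909 + 5p.
Setting them equal: 4261 = 12p, so p = 355.08.
Substituting into AD, y = 2684.42.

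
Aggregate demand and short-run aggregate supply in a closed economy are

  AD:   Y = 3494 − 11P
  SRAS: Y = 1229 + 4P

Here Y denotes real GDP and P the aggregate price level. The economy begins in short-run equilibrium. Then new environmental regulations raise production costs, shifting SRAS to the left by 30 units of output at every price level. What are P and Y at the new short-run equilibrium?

P = 153, Y = 1811

This is a negative supply shock: SRAS shifts left.
New SRAS: Y = 1199 + 4P.
Set AD = SRAS: 3494 − 11P = 1199 + 4P, so 2295 = 15P and P = 153.
Y = 3494 − 11·153 = 1811.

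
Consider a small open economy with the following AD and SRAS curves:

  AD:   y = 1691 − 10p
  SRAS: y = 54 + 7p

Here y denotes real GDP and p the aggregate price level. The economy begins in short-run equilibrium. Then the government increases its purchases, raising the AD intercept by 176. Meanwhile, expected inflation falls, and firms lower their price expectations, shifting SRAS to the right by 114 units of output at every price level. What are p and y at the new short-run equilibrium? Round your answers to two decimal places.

p = 99.94, y = 867.59

After both shocks: AD is y = 1867 − 10p and SRAS is y = 168 + 7p.
Setting them equal: 1699 = 17p, so p = 99.94.
Substituting into AD, y = 867.59.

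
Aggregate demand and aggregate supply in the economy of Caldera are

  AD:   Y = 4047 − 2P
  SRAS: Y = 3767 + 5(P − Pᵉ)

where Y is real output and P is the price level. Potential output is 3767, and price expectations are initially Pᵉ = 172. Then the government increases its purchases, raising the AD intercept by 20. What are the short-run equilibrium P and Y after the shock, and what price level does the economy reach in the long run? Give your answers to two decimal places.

AD shifts right: new AD is Y = 4067 − 2P. With Pᵉ = 172, SRAS is Y = 2907 + 5P.
Short run: 4067 − 2P = 2907 + 5P gives 1160 = 7P, so P = 165.71 and Y = 4067 − 2P = 3735.57.
Y = 3735.57 is below potential 3767; expectations adjust and SRAS shifts right until Y = 3767.
Long run: on the new AD curve, 3767 = 4067 − 2P gives P = 150.00.

Short run: P = 165.71, Y = 3735.57. Long run: P = 150.00.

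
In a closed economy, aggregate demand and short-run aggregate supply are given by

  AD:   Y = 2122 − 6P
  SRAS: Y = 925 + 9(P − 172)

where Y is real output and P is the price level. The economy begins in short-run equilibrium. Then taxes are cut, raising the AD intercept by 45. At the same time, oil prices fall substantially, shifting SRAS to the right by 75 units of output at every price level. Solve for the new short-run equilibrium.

After both shocks: AD is Y = 2167 − 6P and SRAS is Y = 9P − 548.
Setting them equal: 2715 = 15P, so P = 181.
Y = 2167 − 6·181 = 1081.

P = 181, Y = 1081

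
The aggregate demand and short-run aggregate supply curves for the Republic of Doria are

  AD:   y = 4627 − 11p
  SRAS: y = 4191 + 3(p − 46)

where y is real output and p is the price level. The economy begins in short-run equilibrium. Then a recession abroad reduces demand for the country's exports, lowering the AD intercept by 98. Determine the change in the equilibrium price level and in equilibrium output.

Δp = -7, Δy = -21

This is a negative demand shock: AD shifts left.
New AD: y = 4529 − 11p.
SRAS can be written y = 4053 + 3p.
Set AD = SRAS: 4529 − 11p = 4053 + 3p, so 476 = 14p and p = 34.
y = 4529 − 11·34 = 4155.
Initially p = 41, y = 4176, so Δp = -7 and Δy = -21.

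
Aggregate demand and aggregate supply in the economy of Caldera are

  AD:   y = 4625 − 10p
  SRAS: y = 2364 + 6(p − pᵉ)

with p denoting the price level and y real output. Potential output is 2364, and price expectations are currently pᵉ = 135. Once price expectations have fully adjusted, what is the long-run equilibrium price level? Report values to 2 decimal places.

Long-run p = 226.10

Short run: with pᵉ = 135, SRAS is y = 1554 + 6p. Setting AD = SRAS gives 3071 = 16p, so p = 191.94 and y = 4625 − 10p = 2705.63.
Output 2705.63 is above potential 2364, so over time expected prices rise and SRAS shifts left until y returns to 2364.
Long run: y = 2364 on the AD curve gives 2364 = 4625 − 10p, so p = 226.10.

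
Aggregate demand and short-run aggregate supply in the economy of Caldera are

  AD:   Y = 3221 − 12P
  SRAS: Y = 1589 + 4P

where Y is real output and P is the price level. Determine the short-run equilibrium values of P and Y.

Set AD = SRAS: 3221 − 12P = 1589 + 4P, so 1632 = 16P and P = 102.
Then Y = 3221 − 12·102 = 1997.

P = 102, Y = 1997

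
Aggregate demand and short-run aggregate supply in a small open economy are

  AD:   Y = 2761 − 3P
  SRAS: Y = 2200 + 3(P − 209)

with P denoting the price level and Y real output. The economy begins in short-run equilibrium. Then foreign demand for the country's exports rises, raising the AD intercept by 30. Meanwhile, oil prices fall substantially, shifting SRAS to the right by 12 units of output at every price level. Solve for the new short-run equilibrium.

P = 201, Y = 2188

After both shocks: AD is Y = 2791 − 3P and SRAS is Y = 1585 + 3P.
Setting them equal: 1206 = 6P, so P = 201.
Y = 2791 − 3·201 = 2188.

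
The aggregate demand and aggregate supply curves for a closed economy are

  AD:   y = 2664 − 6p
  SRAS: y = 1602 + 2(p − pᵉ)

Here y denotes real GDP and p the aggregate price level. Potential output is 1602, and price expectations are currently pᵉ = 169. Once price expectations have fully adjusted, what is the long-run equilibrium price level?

Short run: with pᵉ = 169, SRAS is y = 1264 + 2p. Setting AD = SRAS gives 1400 = 8p, so p = 175 and y = 2664 − 6·175 = 1614.
Output 1614 is above potential 1602, so over time expected prices rise and SRAS shifts left until y returns to 1602.
Long run: y = 1602 on the AD curve gives 1602 = 2664 − 6p, so p = 177.

Long-run p = 177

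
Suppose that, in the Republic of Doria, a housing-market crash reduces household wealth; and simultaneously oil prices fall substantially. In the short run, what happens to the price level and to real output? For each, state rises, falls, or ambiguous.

The first event is a negative demand shock: AD shifts left, which by itself pushes P down and Y down.
The second is a favourable supply shock: SRAS shifts right, which by itself pushes P down and Y up.
Both shocks push P down, so P falls. The two shocks push Y in opposite directions, so the effect on Y is ambiguous.

Price level: falls; output: ambiguous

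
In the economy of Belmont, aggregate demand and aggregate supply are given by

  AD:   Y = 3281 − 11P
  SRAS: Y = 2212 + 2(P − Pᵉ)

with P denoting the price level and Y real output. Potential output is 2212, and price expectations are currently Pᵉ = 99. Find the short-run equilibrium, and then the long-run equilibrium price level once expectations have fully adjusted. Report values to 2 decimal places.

Short run: with Pᵉ = 99, SRAS is Y = 2014 + 2P. Setting AD = SRAS gives 1267 = 13P, so P = 97.46 and Y = 3281 − 11P = 2208.92.
Output 2208.92 is below potential 2212, so over time expected prices fall and SRAS shifts right until Y returns to 2212.
Long run: Y = 2212 on the AD curve gives 2212 = 3281 − 11P, so P = 97.18.

Short run: P = 97.46, Y = 2208.92. Long run: P = 97.18.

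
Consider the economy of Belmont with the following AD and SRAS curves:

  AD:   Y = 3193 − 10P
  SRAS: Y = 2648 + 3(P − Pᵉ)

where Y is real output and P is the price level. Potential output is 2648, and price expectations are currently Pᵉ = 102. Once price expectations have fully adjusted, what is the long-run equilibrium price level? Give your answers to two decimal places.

Long-run P = 54.50

Short run: with Pᵉ = 102, SRAS is Y = 2342 + 3P. Setting AD = SRAS gives 851 = 13P, so P = 65.46 and Y = 3193 − 10P = 2538.38.
Output 2538.38 is below potential 2648, so over time expected prices fall and SRAS shifts right until Y returns to 2648.
Long run: Y = 2648 on the AD curve gives 2648 = 3193 − 10P, so P = 54.50.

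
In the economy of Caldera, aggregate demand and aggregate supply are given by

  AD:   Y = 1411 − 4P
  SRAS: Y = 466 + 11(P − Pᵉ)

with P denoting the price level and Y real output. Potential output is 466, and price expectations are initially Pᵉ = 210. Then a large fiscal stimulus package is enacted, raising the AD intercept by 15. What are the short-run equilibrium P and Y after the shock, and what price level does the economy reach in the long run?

Short run: P = 218, Y = 554. Long run: P = 240.

AD shifts right: new AD is Y = 1426 − 4P. With Pᵉ = 210, SRAS is Y = 11P − 1844.
Short run: 1426 − 4P = 11P − 1844 gives 3270 = 15P, so P = 218 and Y = 1426 − 4·218 = 554.
Y = 554 is above potential 466; expectations adjust and SRAS shifts left until Y = 466.
Long run: on the new AD curve, 466 = 1426 − 4P gives P = 240.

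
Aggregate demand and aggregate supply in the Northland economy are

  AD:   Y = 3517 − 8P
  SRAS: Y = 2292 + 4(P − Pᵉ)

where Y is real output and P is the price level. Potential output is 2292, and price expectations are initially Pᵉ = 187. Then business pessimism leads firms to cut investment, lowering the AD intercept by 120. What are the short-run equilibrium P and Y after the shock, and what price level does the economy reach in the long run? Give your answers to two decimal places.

AD shifts left: new AD is Y = 3397 − 8P. With Pᵉ = 187, SRAS is Y = 1544 + 4P.
Short run: 3397 − 8P = 1544 + 4P gives 1853 = 12P, so P = 154.42 and Y = 3397 − 8P = 2161.67.
Y = 2161.67 is below potential 2292; expectations adjust and SRAS shifts right until Y = 2292.
Long run: on the new AD curve, 2292 = 3397 − 8P gives P = 138.13.

Short run: P = 154.42, Y = 2161.67. Long run: P = 138.13.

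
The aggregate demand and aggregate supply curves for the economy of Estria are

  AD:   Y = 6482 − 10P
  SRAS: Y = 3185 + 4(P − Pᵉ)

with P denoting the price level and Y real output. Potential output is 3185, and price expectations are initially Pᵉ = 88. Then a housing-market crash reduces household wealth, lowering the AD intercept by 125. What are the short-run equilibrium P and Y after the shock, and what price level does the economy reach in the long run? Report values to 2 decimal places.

AD shifts left: new AD is Y = 6357 − 10P. With Pᵉ = 88, SRAS is Y = 2833 + 4P.
Short run: 6357 − 10P = 2833 + 4P gives 3524 = 14P, so P = 251.71 and Y = 6357 − 10P = 3839.86.
Y = 3839.86 is above potential 3185; expectations adjust and SRAS shifts left until Y = 3185.
Long run: on the new AD curve, 3185 = 6357 − 10P gives P = 317.20.

Short run: P = 251.71, Y = 3839.86. Long run: P = 317.20.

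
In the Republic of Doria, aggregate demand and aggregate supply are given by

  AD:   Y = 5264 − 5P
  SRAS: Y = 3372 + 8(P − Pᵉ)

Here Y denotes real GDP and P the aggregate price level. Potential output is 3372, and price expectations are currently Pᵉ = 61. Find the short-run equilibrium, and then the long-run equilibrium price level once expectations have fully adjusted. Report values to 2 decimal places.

Short run: with Pᵉ = 61, SRAS is Y = 2884 + 8P. Setting AD = SRAS gives 2380 = 13P, so P = 183.08 and Y = 5264 − 5P = 4348.62.
Output 4348.62 is above potential 3372, so over time expected prices rise and SRAS shifts left until Y returns to 3372.
Long run: Y = 3372 on the AD curve gives 3372 = 5264 − 5P, so P = 378.40.

Short run: P = 183.08, Y = 4348.62. Long run: P = 378.40.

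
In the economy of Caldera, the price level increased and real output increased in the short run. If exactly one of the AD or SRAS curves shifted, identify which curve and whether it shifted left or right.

AD shifted right

P rose and Y rose. An AD shift moves P and Y in the same direction; an SRAS shift moves them in opposite directions.
Here P and Y moved in the same direction, so the AD curve shifted.
Since Y rose, AD shifted right.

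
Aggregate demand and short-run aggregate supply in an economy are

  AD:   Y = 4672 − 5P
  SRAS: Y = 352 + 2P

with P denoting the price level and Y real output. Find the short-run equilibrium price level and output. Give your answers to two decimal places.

Set AD = SRAS: 4672 − 5P = 352 + 2P, so 4320 = 7P and P = 617.14.
Substituting into AD, Y = 4672 − 5P = 1586.29.

P = 617.14, Y = 1586.29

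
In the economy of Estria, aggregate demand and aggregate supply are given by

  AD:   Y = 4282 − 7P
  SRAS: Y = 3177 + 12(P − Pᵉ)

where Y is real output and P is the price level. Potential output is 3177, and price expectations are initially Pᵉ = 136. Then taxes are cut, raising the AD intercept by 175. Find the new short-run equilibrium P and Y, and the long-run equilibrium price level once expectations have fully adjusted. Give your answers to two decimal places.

Short run: P = 153.26, Y = 3384.16. Long run: P = 182.86.

AD shifts right: new AD is Y = 4457 − 7P. With Pᵉ = 136, SRAS is Y = 1545 + 12P.
Short run: 4457 − 7P = 1545 + 12P gives 2912 = 19P, so P = 153.26 and Y = 4457 − 7P = 3384.16.
Y = 3384.16 is above potential 3177; expectations adjust and SRAS shifts left until Y = 3177.
Long run: on the new AD curve, 3177 = 4457 − 7P gives P = 182.86.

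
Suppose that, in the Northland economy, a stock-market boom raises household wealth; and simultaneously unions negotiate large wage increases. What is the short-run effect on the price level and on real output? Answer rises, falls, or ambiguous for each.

The first event is a positive demand shock: AD shifts right, which by itself pushes P up and Y up.
The second is an adverse supply shock: SRAS shifts left, which by itself pushes P up and Y down.
Both shocks push P up, so P rises. The two shocks push Y in opposite directions, so the effect on Y is ambiguous.

Price level: rises; output: ambiguous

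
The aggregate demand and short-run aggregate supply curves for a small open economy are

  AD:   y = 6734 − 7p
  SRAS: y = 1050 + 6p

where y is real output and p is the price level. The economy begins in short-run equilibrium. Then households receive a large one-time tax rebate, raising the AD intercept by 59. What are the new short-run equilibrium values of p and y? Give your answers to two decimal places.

This is a positive demand shock: AD shifts right.
New AD: y = 6793 − 7p.
Set AD = SRAS: 6793 − 7p = 1050 + 6p, so 5743 = 13p and p = 441.77.
Substituting into AD, y = 3700.62.

p = 441.77, y = 3700.62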